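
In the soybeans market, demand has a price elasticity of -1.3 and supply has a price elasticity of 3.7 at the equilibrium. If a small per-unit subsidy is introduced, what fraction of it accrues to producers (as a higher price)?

Producer share = 0.26

For a small subsidy around the equilibrium, the benefit split depends on the relative slopes, which at a point are proportional to the elasticities.
Buyer share = εs/(εs + |εd|) = 3.7/(3.7 + 1.3) = 0.74; seller share = |εd|/(εs + |εd|) = 0.26.
So producers capture 0.26 of the subsidy.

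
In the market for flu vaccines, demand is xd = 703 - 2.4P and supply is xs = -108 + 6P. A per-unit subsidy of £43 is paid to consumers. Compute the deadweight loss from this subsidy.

Pre-subsidy: 703 - 2.4P = -108 + 6P gives P* = 4055/42, x* = 3299/7.
With the rebate, buyers effectively pay Pb = Ps − 43, where Ps is the price sellers receive.
Demand in terms of Ps becomes xd = 703 − 2.4(Ps − 43) = 806.2 - 2.4Ps. Setting this equal to supply: 806.2 - 2.4Ps = -108 + 6Ps, so Ps = 653/6.
Buyers pay Pb = 653/6 − 43 = 395/6; x' = -108 + 6·(653/6) = 545.
The subsidy expands output by 545 − 3299/7 = 516/7 past the efficient level; on those units the gap between marginal cost and willingness to pay runs from 0 up to 43.
DWL = ½ × 43 × 516/7 = 11094/7.

Deadweight loss = 11094/7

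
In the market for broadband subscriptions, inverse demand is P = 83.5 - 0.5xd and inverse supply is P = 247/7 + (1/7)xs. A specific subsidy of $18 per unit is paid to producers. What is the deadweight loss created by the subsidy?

Pre-subsidy: 83.5 - 0.5x = 247/7 + (1/7)x gives x* = 75 and P* = 46.
With the subsidy, sellers receive Ps = Pb + 18 for each unit, where Pb is the price buyers pay.
On the curves, Pb = 83.5 - 0.5x and Ps = 247/7 + (1/7)x; the wedge Ps − Pb = 18 gives 247/7 + (1/7)x − (83.5 - 0.5x) = 18, so x' = 103.
Then Pb = 83.5 − 0.5·103 = 32 and Ps = 247/7 + (1/7)·103 = 50.
The subsidy expands output by 103 − 75 = 28 past the efficient level; on those units the gap between marginal cost and willingness to pay runs from 0 up to 18.
DWL = ½ × 18 × 28 = 252.

Deadweight loss = $252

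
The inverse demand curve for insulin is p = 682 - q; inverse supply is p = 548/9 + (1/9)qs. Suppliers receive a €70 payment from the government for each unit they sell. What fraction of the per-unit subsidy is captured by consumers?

Pre-subsidy: 682 - q = 548/9 + (1/9)q gives q* = 559 and p* = 123.
With the subsidy, sellers receive ps = pb + 70 for each unit, where pb is the price buyers pay.
On the curves, pb = 682 - q and ps = 548/9 + (1/9)q; the wedge ps − pb = 70 gives 548/9 + (1/9)q − (682 - q) = 70, so q' = 622.
Then pb = 682 − 1·622 = 60 and ps = 548/9 + (1/9)·622 = 130.
Buyers' price falls by p* − pb = 123 − 60 = 63; sellers' price rises by ps − p* = 130 − 123 = 7.
So consumers capture 63/70 = 0.9 of each unit of subsidy.

Consumer share = 0.9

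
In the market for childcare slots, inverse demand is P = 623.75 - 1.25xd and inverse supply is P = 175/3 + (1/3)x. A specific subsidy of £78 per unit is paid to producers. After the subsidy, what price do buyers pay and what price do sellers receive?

Buyers pay 2200/19; sellers receive 3682/19

Pre-subsidy: 623.75 - 1.25x = 175/3 + (1/3)x gives x* = 6785/19 and P* = 3370/19.
With the subsidy, sellers receive Ps = Pb + 78 for each unit, where Pb is the price buyers pay.
On the curves, Pb = 623.75 - 1.25x and Ps = 175/3 + (1/3)x; the wedge Ps − Pb = 78 gives 175/3 + (1/3)x − (623.75 - 1.25x) = 78, so x' = 7721/19.
Then Pb = 623.75 − 1.25·(7721/19) = 2200/19 and Ps = 175/3 + (1/3)·(7721/19) = 3682/19.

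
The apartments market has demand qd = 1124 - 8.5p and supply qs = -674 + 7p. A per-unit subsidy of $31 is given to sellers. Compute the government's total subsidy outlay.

Government cost = $7967

Pre-subsidy: 1124 - 8.5p = -674 + 7p gives p* = 116, q* = 138.
With the subsidy, sellers receive ps = pb + 31 for each unit, where pb is the price buyers pay.
Supply in terms of pb becomes qs = -674 + 7(pb + 31) = -457 + 7pb. Setting this equal to demand: 1124 - 8.5pb = -457 + 7pb, so pb = 102.
Sellers receive ps = 102 + 31 = 133; q' = 1124 − 8.5·102 = 257.
Government outlay = subsidy × quantity = 31 × 257 = 7967.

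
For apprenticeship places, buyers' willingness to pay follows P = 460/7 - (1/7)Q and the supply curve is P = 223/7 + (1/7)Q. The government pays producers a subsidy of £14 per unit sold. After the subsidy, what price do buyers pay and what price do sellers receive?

Pre-subsidy: 460/7 - (1/7)Q = 223/7 + (1/7)Q gives Q* = 118.5 and P* = 683/14.
With the subsidy, sellers receive Ps = Pb + 14 for each unit, where Pb is the price buyers pay.
On the curves, Pb = 460/7 - (1/7)Q and Ps = 223/7 + (1/7)Q; the wedge Ps − Pb = 14 gives 223/7 + (1/7)Q − (460/7 - (1/7)Q) = 14, so Q' = 167.5.
Then Pb = 460/7 − (1/7)·167.5 = 585/14 and Ps = 223/7 + (1/7)·167.5 = 781/14.

Buyers pay 585/14; sellers receive 781/14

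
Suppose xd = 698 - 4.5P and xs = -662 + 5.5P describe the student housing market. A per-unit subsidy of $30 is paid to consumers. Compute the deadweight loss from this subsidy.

Pre-subsidy: 698 - 4.5P = -662 + 5.5P gives P* = 136, x* = 86.
With the rebate, buyers effectively pay Pb = Ps − 30, where Ps is the price sellers receive.
Demand in terms of Ps becomes xd = 698 − 4.5(Ps − 30) = 833 - 4.5Ps. Setting this equal to supply: 833 - 4.5Ps = -662 + 5.5Ps, so Ps = 149.5.
Buyers pay Pb = 149.5 − 30 = 119.5; x' = -662 + 5.5·149.5 = 160.25.
The subsidy expands output by 160.25 − 86 = 74.25 past the efficient level; on those units the gap between marginal cost and willingness to pay runs from 0 up to 30.
DWL = ½ × 30 × 74.25 = 1113.75.

Deadweight loss = $1113.75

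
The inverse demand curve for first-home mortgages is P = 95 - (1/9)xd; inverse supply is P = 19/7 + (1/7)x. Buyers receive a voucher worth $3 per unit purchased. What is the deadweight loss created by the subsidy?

Pre-subsidy: 95 - (1/9)x = 19/7 + (1/7)x gives x* = 363.375 and P* = 54.625.
With the rebate, buyers effectively pay Pb = Ps − 3, where Ps is the price sellers receive.
On the curves, Pb = 95 - (1/9)x and Ps = 19/7 + (1/7)x; the wedge Ps − Pb = 3 gives 19/7 + (1/7)x − (95 - (1/9)x) = 3, so x' = 375.1875.
Then Pb = 95 − (1/9)·375.1875 = 53.3125 and Ps = 19/7 + (1/7)·375.1875 = 56.3125.
The subsidy expands output by 375.1875 − 363.375 = 11.8125 past the efficient level; on those units the gap between marginal cost and willingness to pay runs from 0 up to 3.
DWL = ½ × 3 × 11.8125 = 17.71875.

Deadweight loss = $17.71875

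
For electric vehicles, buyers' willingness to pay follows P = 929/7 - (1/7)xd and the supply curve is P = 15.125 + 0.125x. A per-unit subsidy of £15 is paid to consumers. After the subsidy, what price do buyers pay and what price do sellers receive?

Pre-subsidy: 929/7 - (1/7)x = 15.125 + 0.125x gives x* = 439 and P* = 70.
With the rebate, buyers effectively pay Pb = Ps − 15, where Ps is the price sellers receive.
On the curves, Pb = 929/7 - (1/7)x and Ps = 15.125 + 0.125x; the wedge Ps − Pb = 15 gives 15.125 + 0.125x − (929/7 - (1/7)x) = 15, so x' = 495.
Then Pb = 929/7 − (1/7)·495 = 62 and Ps = 15.125 + 0.125·495 = 77.

Buyers pay £62; sellers receive £77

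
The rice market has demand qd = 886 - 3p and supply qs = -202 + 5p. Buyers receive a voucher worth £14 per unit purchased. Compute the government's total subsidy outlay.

Government cost = £7059.5

Pre-subsidy: 886 - 3p = -202 + 5p gives p* = 136, q* = 478.
With the rebate, buyers effectively pay pb = ps − 14, where ps is the price sellers receive.
Demand in terms of ps becomes qd = 886 − 3(ps − 14) = 928 - 3ps. Setting this equal to supply: 928 - 3ps = -202 + 5ps, so ps = 141.25.
Buyers pay pb = 141.25 − 14 = 127.25; q' = -202 + 5·141.25 = 504.25.
Government outlay = subsidy × quantity = 14 × 504.25 = 7059.5.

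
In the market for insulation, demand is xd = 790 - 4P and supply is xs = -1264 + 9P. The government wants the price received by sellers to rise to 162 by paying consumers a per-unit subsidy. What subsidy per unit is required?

At a seller price of 162, quantity supplied is -1264 + 9·162 = 194.
Buyers absorb 194 only when they pay Pb with 790 − 4·Pb = 194, i.e. Pb = 149.
s = Ps − Pb = 162 − 149 = 13.

Required subsidy s = 13 per unit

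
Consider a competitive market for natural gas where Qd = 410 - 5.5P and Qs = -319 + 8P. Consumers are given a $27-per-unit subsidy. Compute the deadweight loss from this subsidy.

Pre-subsidy: 410 - 5.5P = -319 + 8P gives P* = 54, Q* = 113.
With the rebate, buyers effectively pay Pb = Ps − 27, where Ps is the price sellers receive.
Demand in terms of Ps becomes Qd = 410 − 5.5(Ps − 27) = 558.5 - 5.5Ps. Setting this equal to supply: 558.5 - 5.5Ps = -319 + 8Ps, so Ps = 65.
Buyers pay Pb = 65 − 27 = 38; Q' = -319 + 8·65 = 201.
The subsidy expands output by 201 − 113 = 88 past the efficient level; on those units the gap between marginal cost and willingness to pay runs from 0 up to 27.
DWL = ½ × 27 × 88 = 1188.

Deadweight loss = $1188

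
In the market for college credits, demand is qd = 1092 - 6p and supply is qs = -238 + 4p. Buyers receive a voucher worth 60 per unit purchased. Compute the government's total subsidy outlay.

Government cost = 26280

Pre-subsidy: 1092 - 6p = -238 + 4p gives p* = 133, q* = 294.
With the rebate, buyers effectively pay pb = ps − 60, where ps is the price sellers receive.
Demand in terms of ps becomes qd = 1092 − 6(ps − 60) = 1452 - 6ps. Setting this equal to supply: 1452 - 6ps = -238 + 4ps, so ps = 169.
Buyers pay pb = 169 − 60 = 109; q' = -238 + 4·169 = 438.
Government outlay = subsidy × quantity = 60 × 438 = 26280.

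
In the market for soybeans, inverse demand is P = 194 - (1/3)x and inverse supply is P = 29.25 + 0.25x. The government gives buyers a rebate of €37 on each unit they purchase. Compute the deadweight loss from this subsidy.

Deadweight loss = 8214/7

Pre-subsidy: 194 - (1/3)x = 29.25 + 0.25x gives x* = 1977/7 and P* = 699/7.
With the rebate, buyers effectively pay Pb = Ps − 37, where Ps is the price sellers receive.
On the curves, Pb = 194 - (1/3)x and Ps = 29.25 + 0.25x; the wedge Ps − Pb = 37 gives 29.25 + 0.25x − (194 - (1/3)x) = 37, so x' = 2421/7.
Then Pb = 194 − (1/3)·(2421/7) = 551/7 and Ps = 29.25 + 0.25·(2421/7) = 810/7.
The subsidy expands output by 2421/7 − 1977/7 = 444/7 past the efficient level; on those units the gap between marginal cost and willingness to pay runs from 0 up to 37.
DWL = ½ × 37 × 444/7 = 8214/7.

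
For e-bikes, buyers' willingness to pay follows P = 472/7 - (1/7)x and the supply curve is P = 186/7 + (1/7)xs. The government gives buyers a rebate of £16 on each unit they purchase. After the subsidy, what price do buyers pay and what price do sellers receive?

Buyers pay £39; sellers receive £55

Pre-subsidy: 472/7 - (1/7)x = 186/7 + (1/7)x gives x* = 143 and P* = 47.
With the rebate, buyers effectively pay Pb = Ps − 16, where Ps is the price sellers receive.
On the curves, Pb = 472/7 - (1/7)x and Ps = 186/7 + (1/7)x; the wedge Ps − Pb = 16 gives 186/7 + (1/7)x − (472/7 - (1/7)x) = 16, so x' = 199.
Then Pb = 472/7 − (1/7)·199 = 39 and Ps = 186/7 + (1/7)·199 = 55.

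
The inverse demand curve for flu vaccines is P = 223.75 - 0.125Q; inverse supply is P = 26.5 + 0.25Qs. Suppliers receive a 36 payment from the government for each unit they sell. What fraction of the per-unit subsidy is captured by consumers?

Pre-subsidy: 223.75 - 0.125Q = 26.5 + 0.25Q gives Q* = 526 and P* = 158.
With the subsidy, sellers receive Ps = Pb + 36 for each unit, where Pb is the price buyers pay.
On the curves, Pb = 223.75 - 0.125Q and Ps = 26.5 + 0.25Q; the wedge Ps − Pb = 36 gives 26.5 + 0.25Q − (223.75 - 0.125Q) = 36, so Q' = 622.
Then Pb = 223.75 − 0.125·622 = 146 and Ps = 26.5 + 0.25·622 = 182.
Buyers' price falls by P* − Pb = 158 − 146 = 12; sellers' price rises by Ps − P* = 182 − 158 = 24.
So consumers capture 12/36 = 1/3 of each unit of subsidy.

Consumer share = 1/3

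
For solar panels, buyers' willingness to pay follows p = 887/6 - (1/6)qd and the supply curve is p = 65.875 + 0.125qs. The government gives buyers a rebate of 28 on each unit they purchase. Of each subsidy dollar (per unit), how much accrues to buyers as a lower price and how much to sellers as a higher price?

Buyers gain 16 per unit; sellers gain 12 per unit

Pre-subsidy: 887/6 - (1/6)q = 65.875 + 0.125q gives q* = 281 and p* = 101.
With the rebate, buyers effectively pay pb = ps − 28, where ps is the price sellers receive.
On the curves, pb = 887/6 - (1/6)q and ps = 65.875 + 0.125q; the wedge ps − pb = 28 gives 65.875 + 0.125q − (887/6 - (1/6)q) = 28, so q' = 377.
Then pb = 887/6 − (1/6)·377 = 85 and ps = 65.875 + 0.125·377 = 113.
Buyers' price falls by p* − pb = 101 − 85 = 16; sellers' price rises by ps − p* = 113 − 101 = 12.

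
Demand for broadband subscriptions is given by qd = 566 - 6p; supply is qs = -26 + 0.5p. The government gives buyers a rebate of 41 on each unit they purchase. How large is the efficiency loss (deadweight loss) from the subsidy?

Pre-subsidy: 566 - 6p = -26 + 0.5p gives p* = 1184/13, q* = 254/13.
With the rebate, buyers effectively pay pb = ps − 41, where ps is the price sellers receive.
Demand in terms of ps becomes qd = 566 − 6(ps − 41) = 812 - 6ps. Setting this equal to supply: 812 - 6ps = -26 + 0.5ps, so ps = 1676/13.
Buyers pay pb = 1676/13 − 41 = 1143/13; q' = -26 + 0.5·(1676/13) = 500/13.
The subsidy expands output by 500/13 − 254/13 = 246/13 past the efficient level; on those units the gap between marginal cost and willingness to pay runs from 0 up to 41.
DWL = ½ × 41 × 246/13 = 5043/13.

Deadweight loss = 5043/13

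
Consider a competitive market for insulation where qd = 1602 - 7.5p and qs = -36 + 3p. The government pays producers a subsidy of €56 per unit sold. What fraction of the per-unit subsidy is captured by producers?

Pre-subsidy: 1602 - 7.5p = -36 + 3p gives p* = 156, q* = 432.
With the subsidy, sellers receive ps = pb + 56 for each unit, where pb is the price buyers pay.
Supply in terms of pb becomes qs = -36 + 3(pb + 56) = 132 + 3pb. Setting this equal to demand: 1602 - 7.5pb = 132 + 3pb, so pb = 140.
Sellers receive ps = 140 + 56 = 196; q' = 1602 − 7.5·140 = 552.
Buyers' price falls by p* − pb = 156 − 140 = 16; sellers' price rises by ps − p* = 196 − 156 = 40.
So producers capture 40/56 = 5/7 of each unit of subsidy.

Producer share = 5/7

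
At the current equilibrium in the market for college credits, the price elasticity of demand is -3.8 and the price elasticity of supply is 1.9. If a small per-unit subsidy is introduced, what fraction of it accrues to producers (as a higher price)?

For a small subsidy around the equilibrium, the benefit split depends on the relative slopes, which at a point are proportional to the elasticities.
Buyer share = εs/(εs + |εd|) = 1.9/(1.9 + 3.8) = 1/3; seller share = |εd|/(εs + |εd|) = 2/3.
So producers capture 2/3 of the subsidy.

Producer share = 2/3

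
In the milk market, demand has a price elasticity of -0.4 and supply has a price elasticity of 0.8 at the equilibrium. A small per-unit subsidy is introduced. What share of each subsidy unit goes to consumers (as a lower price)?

Consumer share = 2/3

For a small subsidy around the equilibrium, the benefit split depends on the relative slopes, which at a point are proportional to the elasticities.
Buyer share = εs/(εs + |εd|) = 0.8/(0.8 + 0.4) = 2/3; seller share = |εd|/(εs + |εd|) = 1/3.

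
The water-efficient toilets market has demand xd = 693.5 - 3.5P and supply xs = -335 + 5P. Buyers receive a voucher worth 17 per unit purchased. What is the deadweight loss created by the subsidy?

Pre-subsidy: 693.5 - 3.5P = -335 + 5P gives P* = 121, x* = 270.
With the rebate, buyers effectively pay Pb = Ps − 17, where Ps is the price sellers receive.
Demand in terms of Ps becomes xd = 693.5 − 3.5(Ps − 17) = 753 - 3.5Ps. Setting this equal to supply: 753 - 3.5Ps = -335 + 5Ps, so Ps = 128.
Buyers pay Pb = 128 − 17 = 111; x' = -335 + 5·128 = 305.
The subsidy expands output by 305 − 270 = 35 past the efficient level; on those units the gap between marginal cost and willingness to pay runs from 0 up to 17.
DWL = ½ × 17 × 35 = 297.5.

Deadweight loss = 297.5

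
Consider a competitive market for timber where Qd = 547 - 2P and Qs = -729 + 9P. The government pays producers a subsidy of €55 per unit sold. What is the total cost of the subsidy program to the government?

Pre-subsidy: 547 - 2P = -729 + 9P gives P* = 116, Q* = 315.
With the subsidy, sellers receive Ps = Pb + 55 for each unit, where Pb is the price buyers pay.
Supply in terms of Pb becomes Qs = -729 + 9(Pb + 55) = -234 + 9Pb. Setting this equal to demand: 547 - 2Pb = -234 + 9Pb, so Pb = 71.
Sellers receive Ps = 71 + 55 = 126; Q' = 547 − 2·71 = 405.
Government outlay = subsidy × quantity = 55 × 405 = 22275.

Government cost = €22275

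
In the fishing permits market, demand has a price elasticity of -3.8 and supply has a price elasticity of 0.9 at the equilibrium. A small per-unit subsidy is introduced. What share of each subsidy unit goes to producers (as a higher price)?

Producer share = 38/47

For a small subsidy around the equilibrium, the benefit split depends on the relative slopes, which at a point are proportional to the elasticities.
Buyer share = εs/(εs + |εd|) = 0.9/(0.9 + 3.8) = 9/47; seller share = |εd|/(εs + |εd|) = 38/47.
So producers capture 38/47 of the subsidy.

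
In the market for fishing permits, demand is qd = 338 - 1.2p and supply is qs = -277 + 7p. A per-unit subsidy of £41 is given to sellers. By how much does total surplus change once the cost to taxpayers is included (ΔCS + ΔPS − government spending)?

Pre-subsidy: 338 - 1.2p = -277 + 7p gives p* = 75, q* = 248.
With the subsidy, sellers receive ps = pb + 41 for each unit, where pb is the price buyers pay.
Supply in terms of pb becomes qs = -277 + 7(pb + 41) = 10 + 7pb. Setting this equal to demand: 338 - 1.2pb = 10 + 7pb, so pb = 40.
Sellers receive ps = 40 + 41 = 81; q' = 338 − 1.2·40 = 290.
ΔCS = ½(248 + 290)(75 − 40) = 9415; ΔPS = ½(248 + 290)(81 − 75) = 1614.
Government spending = 41 × 290 = 11890.
Net change = 9415 + 1614 − 11890 = -861. The loss equals the DWL triangle ½·41·42.

Net change in total surplus = -£861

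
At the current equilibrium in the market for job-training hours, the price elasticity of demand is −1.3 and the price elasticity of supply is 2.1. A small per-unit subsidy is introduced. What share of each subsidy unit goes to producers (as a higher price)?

Producer share = 13/34

For a small subsidy around the equilibrium, the benefit split depends on the relative slopes, which at a point are proportional to the elasticities.
Buyer share = εs/(εs + |εd|) = 2.1/(2.1 + 1.3) = 21/34; seller share = |εd|/(εs + |εd|) = 13/34.
So producers capture 13/34 of the subsidy.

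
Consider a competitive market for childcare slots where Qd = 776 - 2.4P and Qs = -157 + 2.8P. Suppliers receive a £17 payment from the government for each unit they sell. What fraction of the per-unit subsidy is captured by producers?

Producer share = 6/13

Pre-subsidy: 776 - 2.4P = -157 + 2.8P gives P* = 4665/26, Q* = 4490/13.
With the subsidy, sellers receive Ps = Pb + 17 for each unit, where Pb is the price buyers pay.
Supply in terms of Pb becomes Qs = -157 + 2.8(Pb + 17) = -109.4 + 2.8Pb. Setting this equal to demand: 776 - 2.4Pb = -109.4 + 2.8Pb, so Pb = 4427/26.
Sellers receive Ps = 4427/26 + 17 = 4869/26; Q' = 776 − 2.4·(4427/26) = 23878/65.
Buyers' price falls by P* − Pb = 4665/26 − 4427/26 = 119/13; sellers' price rises by Ps − P* = 4869/26 − 4665/26 = 102/13.
So producers capture (102/13)/17 = 6/13 of each unit of subsidy.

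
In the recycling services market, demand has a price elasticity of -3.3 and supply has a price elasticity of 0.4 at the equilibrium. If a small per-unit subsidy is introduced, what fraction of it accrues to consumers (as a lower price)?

For a small subsidy around the equilibrium, the benefit split depends on the relative slopes, which at a point are proportional to the elasticities.
Buyer share = εs/(εs + |εd|) = 0.4/(0.4 + 3.3) = 4/37; seller share = |εd|/(εs + |εd|) = 33/37.

Consumer share = 4/37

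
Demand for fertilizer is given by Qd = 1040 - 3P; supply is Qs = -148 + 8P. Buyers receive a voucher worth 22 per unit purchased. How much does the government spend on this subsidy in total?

Pre-subsidy: 1040 - 3P = -148 + 8P gives P* = 108, Q* = 716.
With the rebate, buyers effectively pay Pb = Ps − 22, where Ps is the price sellers receive.
Demand in terms of Ps becomes Qd = 1040 − 3(Ps − 22) = 1106 - 3Ps. Setting this equal to supply: 1106 - 3Ps = -148 + 8Ps, so Ps = 114.
Buyers pay Pb = 114 − 22 = 92; Q' = -148 + 8·114 = 764.
Government outlay = subsidy × quantity = 22 × 764 = 16808.

Government cost = 16808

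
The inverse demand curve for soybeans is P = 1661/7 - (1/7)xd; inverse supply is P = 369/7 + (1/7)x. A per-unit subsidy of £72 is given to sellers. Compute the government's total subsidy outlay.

Government cost = £64656

Pre-subsidy: 1661/7 - (1/7)x = 369/7 + (1/7)x gives x* = 646 and P* = 145.
With the subsidy, sellers receive Ps = Pb + 72 for each unit, where Pb is the price buyers pay.
On the curves, Pb = 1661/7 - (1/7)x and Ps = 369/7 + (1/7)x; the wedge Ps − Pb = 72 gives 369/7 + (1/7)x − (1661/7 - (1/7)x) = 72, so x' = 898.
Then Pb = 1661/7 − (1/7)·898 = 109 and Ps = 369/7 + (1/7)·898 = 181.
Government outlay = subsidy × quantity = 72 × 898 = 64656.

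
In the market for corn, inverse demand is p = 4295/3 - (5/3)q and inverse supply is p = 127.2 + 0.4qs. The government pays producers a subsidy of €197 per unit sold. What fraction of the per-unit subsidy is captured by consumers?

Pre-subsidy: 4295/3 - (5/3)q = 127.2 + 0.4q gives q* = 19567/31 and p* = 11770/31.
With the subsidy, sellers receive ps = pb + 197 for each unit, where pb is the price buyers pay.
On the curves, pb = 4295/3 - (5/3)q and ps = 127.2 + 0.4q; the wedge ps − pb = 197 gives 127.2 + 0.4q − (4295/3 - (5/3)q) = 197, so q' = 22522/31.
Then pb = 4295/3 − (5/3)·(22522/31) = 6845/31 and ps = 127.2 + 0.4·(22522/31) = 12952/31.
Buyers' price falls by p* − pb = 11770/31 − 6845/31 = 4925/31; sellers' price rises by ps − p* = 12952/31 − 11770/31 = 1182/31.
So consumers capture (4925/31)/197 = 25/31 of each unit of subsidy.

Consumer share = 25/31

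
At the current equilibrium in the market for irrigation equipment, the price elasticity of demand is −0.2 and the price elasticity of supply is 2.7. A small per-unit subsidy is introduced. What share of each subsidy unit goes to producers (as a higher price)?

Producer share = 2/29

For a small subsidy around the equilibrium, the benefit split depends on the relative slopes, which at a point are proportional to the elasticities.
Buyer share = εs/(εs + |εd|) = 2.7/(2.7 + 0.2) = 27/29; seller share = |εd|/(εs + |εd|) = 2/29.
So producers capture 2/29 of the subsidy.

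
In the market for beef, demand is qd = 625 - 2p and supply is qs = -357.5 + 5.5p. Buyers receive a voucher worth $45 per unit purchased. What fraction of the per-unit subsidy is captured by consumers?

Pre-subsidy: 625 - 2p = -357.5 + 5.5p gives p* = 131, q* = 363.
With the rebate, buyers effectively pay pb = ps − 45, where ps is the price sellers receive.
Demand in terms of ps becomes qd = 625 − 2(ps − 45) = 715 - 2ps. Setting this equal to supply: 715 - 2ps = -357.5 + 5.5ps, so ps = 143.
Buyers pay pb = 143 − 45 = 98; q' = -357.5 + 5.5·143 = 429.
Buyers' price falls by p* − pb = 131 − 98 = 33; sellers' price rises by ps − p* = 143 − 131 = 12.
So consumers capture 33/45 = 11/15 of each unit of subsidy.

Consumer share = 11/15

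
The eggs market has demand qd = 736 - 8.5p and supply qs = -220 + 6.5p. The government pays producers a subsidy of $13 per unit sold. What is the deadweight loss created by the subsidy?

Pre-subsidy: 736 - 8.5p = -220 + 6.5p gives p* = 956/15, q* = 2914/15.
With the subsidy, sellers receive ps = pb + 13 for each unit, where pb is the price buyers pay.
Supply in terms of pb becomes qs = -220 + 6.5(pb + 13) = -135.5 + 6.5pb. Setting this equal to demand: 736 - 8.5pb = -135.5 + 6.5pb, so pb = 58.1.
Sellers receive ps = 58.1 + 13 = 71.1; q' = 736 − 8.5·58.1 = 242.15.
The subsidy expands output by 242.15 − 2914/15 = 2873/60 past the efficient level; on those units the gap between marginal cost and willingness to pay runs from 0 up to 13.
DWL = ½ × 13 × 2873/60 = 37349/120.

Deadweight loss = 37349/120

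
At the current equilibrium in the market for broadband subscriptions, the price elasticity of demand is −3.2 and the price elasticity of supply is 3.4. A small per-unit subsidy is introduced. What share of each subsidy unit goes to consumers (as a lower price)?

Consumer share = 17/33

For a small subsidy around the equilibrium, the benefit split depends on the relative slopes, which at a point are proportional to the elasticities.
Buyer share = εs/(εs + |εd|) = 3.4/(3.4 + 3.2) = 17/33; seller share = |εd|/(εs + |εd|) = 16/33.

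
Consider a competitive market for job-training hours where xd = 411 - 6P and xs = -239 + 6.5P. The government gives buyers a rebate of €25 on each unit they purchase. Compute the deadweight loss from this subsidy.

Pre-subsidy: 411 - 6P = -239 + 6.5P gives P* = 52, x* = 99.
With the rebate, buyers effectively pay Pb = Ps − 25, where Ps is the price sellers receive.
Demand in terms of Ps becomes xd = 411 − 6(Ps − 25) = 561 - 6Ps. Setting this equal to supply: 561 - 6Ps = -239 + 6.5Ps, so Ps = 64.
Buyers pay Pb = 64 − 25 = 39; x' = -239 + 6.5·64 = 177.
The subsidy expands output by 177 − 99 = 78 past the efficient level; on those units the gap between marginal cost and willingness to pay runs from 0 up to 25.
DWL = ½ × 25 × 78 = 975.

Deadweight loss = €975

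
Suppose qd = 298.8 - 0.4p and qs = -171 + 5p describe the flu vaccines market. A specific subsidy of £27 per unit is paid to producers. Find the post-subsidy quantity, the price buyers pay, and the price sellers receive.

q' = 274; buyers pay £62; sellers receive £89

Pre-subsidy: 298.8 - 0.4p = -171 + 5p gives p* = 87, q* = 264.
With the subsidy, sellers receive ps = pb + 27 for each unit, where pb is the price buyers pay.
Supply in terms of pb becomes qs = -171 + 5(pb + 27) = -36 + 5pb. Setting this equal to demand: 298.8 - 0.4pb = -36 + 5pb, so pb = 62.
Sellers receive ps = 62 + 27 = 89; q' = 298.8 − 0.4·62 = 274.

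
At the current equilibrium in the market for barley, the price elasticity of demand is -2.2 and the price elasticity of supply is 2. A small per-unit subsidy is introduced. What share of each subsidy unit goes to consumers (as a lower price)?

For a small subsidy around the equilibrium, the benefit split depends on the relative slopes, which at a point are proportional to the elasticities.
Buyer share = εs/(εs + |εd|) = 2/(2 + 2.2) = 10/21; seller share = |εd|/(εs + |εd|) = 11/21.

Consumer share = 10/21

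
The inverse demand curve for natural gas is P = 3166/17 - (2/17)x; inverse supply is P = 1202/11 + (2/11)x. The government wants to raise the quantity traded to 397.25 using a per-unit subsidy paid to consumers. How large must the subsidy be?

Required subsidy s = 42 per unit

At x = 397.25, from the demand curve buyers pay Pb = 3166/17 − (2/17)·397.25 = 139.5; from the supply curve sellers need Ps = 1202/11 + (2/11)·397.25 = 181.5.
The subsidy must fill the gap: s = Ps − Pb = 181.5 − 139.5 = 42.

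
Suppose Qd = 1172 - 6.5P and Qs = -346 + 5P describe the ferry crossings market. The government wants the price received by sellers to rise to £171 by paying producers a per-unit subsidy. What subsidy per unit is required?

Required subsidy s = £69 per unit

At a seller price of 171, quantity supplied is -346 + 5·171 = 509.
Buyers absorb 509 only when they pay Pb with 1172 − 6.5·Pb = 509, i.e. Pb = 102.
s = Ps − Pb = 171 − 102 = 69.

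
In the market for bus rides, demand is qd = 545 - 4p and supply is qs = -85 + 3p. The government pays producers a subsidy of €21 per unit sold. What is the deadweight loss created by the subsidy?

Pre-subsidy: 545 - 4p = -85 + 3p gives p* = 90, q* = 185.
With the subsidy, sellers receive ps = pb + 21 for each unit, where pb is the price buyers pay.
Supply in terms of pb becomes qs = -85 + 3(pb + 21) = -22 + 3pb. Setting this equal to demand: 545 - 4pb = -22 + 3pb, so pb = 81.
Sellers receive ps = 81 + 21 = 102; q' = 545 − 4·81 = 221.
The subsidy expands output by 221 − 185 = 36 past the efficient level; on those units the gap between marginal cost and willingness to pay runs from 0 up to 21.
DWL = ½ × 21 × 36 = 378.

Deadweight loss = €378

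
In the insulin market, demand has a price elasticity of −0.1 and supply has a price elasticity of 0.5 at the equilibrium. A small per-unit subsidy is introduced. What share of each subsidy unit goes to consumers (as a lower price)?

For a small subsidy around the equilibrium, the benefit split depends on the relative slopes, which at a point are proportional to the elasticities.
Buyer share = εs/(εs + |εd|) = 0.5/(0.5 + 0.1) = 5/6; seller share = |εd|/(εs + |εd|) = 1/6.

Consumer share = 5/6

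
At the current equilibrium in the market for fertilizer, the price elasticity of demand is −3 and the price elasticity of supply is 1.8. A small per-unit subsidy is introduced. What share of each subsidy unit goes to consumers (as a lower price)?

For a small subsidy around the equilibrium, the benefit split depends on the relative slopes, which at a point are proportional to the elasticities.
Buyer share = εs/(εs + |εd|) = 1.8/(1.8 + 3) = 0.375; seller share = |εd|/(εs + |εd|) = 0.625.

Consumer share = 0.375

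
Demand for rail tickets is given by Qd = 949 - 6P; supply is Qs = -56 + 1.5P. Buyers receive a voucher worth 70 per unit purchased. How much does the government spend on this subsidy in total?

Pre-subsidy: 949 - 6P = -56 + 1.5P gives P* = 134, Q* = 145.
With the rebate, buyers effectively pay Pb = Ps − 70, where Ps is the price sellers receive.
Demand in terms of Ps becomes Qd = 949 − 6(Ps − 70) = 1369 - 6Ps. Setting this equal to supply: 1369 - 6Ps = -56 + 1.5Ps, so Ps = 190.
Buyers pay Pb = 190 − 70 = 120; Q' = -56 + 1.5·190 = 229.
Government outlay = subsidy × quantity = 70 × 229 = 16030.

Government cost = 16030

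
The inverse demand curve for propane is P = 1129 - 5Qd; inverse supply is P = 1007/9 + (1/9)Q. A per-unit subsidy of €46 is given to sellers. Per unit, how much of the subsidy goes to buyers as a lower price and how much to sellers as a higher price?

Pre-subsidy: 1129 - 5Q = 1007/9 + (1/9)Q gives Q* = 199 and P* = 134.
With the subsidy, sellers receive Ps = Pb + 46 for each unit, where Pb is the price buyers pay.
On the curves, Pb = 1129 - 5Q and Ps = 1007/9 + (1/9)Q; the wedge Ps − Pb = 46 gives 1007/9 + (1/9)Q − (1129 - 5Q) = 46, so Q' = 208.
Then Pb = 1129 − 5·208 = 89 and Ps = 1007/9 + (1/9)·208 = 135.
Buyers' price falls by P* − Pb = 134 − 89 = 45; sellers' price rises by Ps − P* = 135 − 134 = 1.

Buyers gain €45 per unit; sellers gain €1 per unit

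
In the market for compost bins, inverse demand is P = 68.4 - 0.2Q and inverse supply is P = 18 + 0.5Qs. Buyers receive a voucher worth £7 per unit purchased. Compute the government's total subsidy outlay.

Government cost = £574

Pre-subsidy: 68.4 - 0.2Q = 18 + 0.5Q gives Q* = 72 and P* = 54.
With the rebate, buyers effectively pay Pb = Ps − 7, where Ps is the price sellers receive.
On the curves, Pb = 68.4 - 0.2Q and Ps = 18 + 0.5Q; the wedge Ps − Pb = 7 gives 18 + 0.5Q − (68.4 - 0.2Q) = 7, so Q' = 82.
Then Pb = 68.4 − 0.2·82 = 52 and Ps = 18 + 0.5·82 = 59.
Government outlay = subsidy × quantity = 7 × 82 = 574.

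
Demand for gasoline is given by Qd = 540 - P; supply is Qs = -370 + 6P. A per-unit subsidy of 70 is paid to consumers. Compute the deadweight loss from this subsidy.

Pre-subsidy: 540 - P = -370 + 6P gives P* = 130, Q* = 410.
With the rebate, buyers effectively pay Pb = Ps − 70, where Ps is the price sellers receive.
Demand in terms of Ps becomes Qd = 540 − 1(Ps − 70) = 610 - Ps. Setting this equal to supply: 610 - Ps = -370 + 6Ps, so Ps = 140.
Buyers pay Pb = 140 − 70 = 70; Q' = -370 + 6·140 = 470.
The subsidy expands output by 470 − 410 = 60 past the efficient level; on those units the gap between marginal cost and willingness to pay runs from 0 up to 70.
DWL = ½ × 70 × 60 = 2100.

Deadweight loss = 2100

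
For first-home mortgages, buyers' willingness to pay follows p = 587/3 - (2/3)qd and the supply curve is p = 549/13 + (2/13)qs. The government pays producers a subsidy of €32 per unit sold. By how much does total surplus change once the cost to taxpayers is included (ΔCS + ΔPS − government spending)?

Pre-subsidy: 587/3 - (2/3)q = 549/13 + (2/13)q gives q* = 187 and p* = 71.
With the subsidy, sellers receive ps = pb + 32 for each unit, where pb is the price buyers pay.
On the curves, pb = 587/3 - (2/3)q and ps = 549/13 + (2/13)q; the wedge ps − pb = 32 gives 549/13 + (2/13)q − (587/3 - (2/3)q) = 32, so q' = 226.
Then pb = 587/3 − (2/3)·226 = 45 and ps = 549/13 + (2/13)·226 = 77.
ΔCS = ½(187 + 226)(71 − 45) = 5369; ΔPS = ½(187 + 226)(77 − 71) = 1239.
Government spending = 32 × 226 = 7232.
Net change = 5369 + 1239 − 7232 = -624. The loss equals the DWL triangle ½·32·39.

Net change in total surplus = -€624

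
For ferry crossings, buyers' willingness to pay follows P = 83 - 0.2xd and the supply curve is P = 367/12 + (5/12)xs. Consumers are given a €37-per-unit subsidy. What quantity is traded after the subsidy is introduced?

x' = 145

Pre-subsidy: 83 - 0.2x = 367/12 + (5/12)x gives x* = 85 and P* = 66.
With the rebate, buyers effectively pay Pb = Ps − 37, where Ps is the price sellers receive.
On the curves, Pb = 83 - 0.2x and Ps = 367/12 + (5/12)x; the wedge Ps − Pb = 37 gives 367/12 + (5/12)x − (83 - 0.2x) = 37, so x' = 145.
Then Pb = 83 − 0.2·145 = 54 and Ps = 367/12 + (5/12)·145 = 91.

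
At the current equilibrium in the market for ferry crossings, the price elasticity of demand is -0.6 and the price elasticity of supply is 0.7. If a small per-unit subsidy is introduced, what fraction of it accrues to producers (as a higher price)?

Producer share = 6/13

For a small subsidy around the equilibrium, the benefit split depends on the relative slopes, which at a point are proportional to the elasticities.
Buyer share = εs/(εs + |εd|) = 0.7/(0.7 + 0.6) = 7/13; seller share = |εd|/(εs + |εd|) = 6/13.
So producers capture 6/13 of the subsidy.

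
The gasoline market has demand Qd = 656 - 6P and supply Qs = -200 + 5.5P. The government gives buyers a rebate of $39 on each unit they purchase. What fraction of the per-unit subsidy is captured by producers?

Pre-subsidy: 656 - 6P = -200 + 5.5P gives P* = 1712/23, Q* = 4816/23.
With the rebate, buyers effectively pay Pb = Ps − 39, where Ps is the price sellers receive.
Demand in terms of Ps becomes Qd = 656 − 6(Ps − 39) = 890 - 6Ps. Setting this equal to supply: 890 - 6Ps = -200 + 5.5Ps, so Ps = 2180/23.
Buyers pay Pb = 2180/23 − 39 = 1283/23; Q' = -200 + 5.5·(2180/23) = 7390/23.
Buyers' price falls by P* − Pb = 1712/23 − 1283/23 = 429/23; sellers' price rises by Ps − P* = 2180/23 − 1712/23 = 468/23.
So producers capture (468/23)/39 = 12/23 of each unit of subsidy.

Producer share = 12/23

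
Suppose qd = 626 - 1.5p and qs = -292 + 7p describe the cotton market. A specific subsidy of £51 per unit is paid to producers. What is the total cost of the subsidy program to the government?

Pre-subsidy: 626 - 1.5p = -292 + 7p gives p* = 108, q* = 464.
With the subsidy, sellers receive ps = pb + 51 for each unit, where pb is the price buyers pay.
Supply in terms of pb becomes qs = -292 + 7(pb + 51) = 65 + 7pb. Setting this equal to demand: 626 - 1.5pb = 65 + 7pb, so pb = 66.
Sellers receive ps = 66 + 51 = 117; q' = 626 − 1.5·66 = 527.
Government outlay = subsidy × quantity = 51 × 527 = 26877.

Government cost = £26877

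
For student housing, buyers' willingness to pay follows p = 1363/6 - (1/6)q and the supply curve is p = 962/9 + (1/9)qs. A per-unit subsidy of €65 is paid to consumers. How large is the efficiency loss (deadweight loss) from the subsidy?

Deadweight loss = €7605

Pre-subsidy: 1363/6 - (1/6)q = 962/9 + (1/9)q gives q* = 433 and p* = 155.
With the rebate, buyers effectively pay pb = ps − 65, where ps is the price sellers receive.
On the curves, pb = 1363/6 - (1/6)q and ps = 962/9 + (1/9)q; the wedge ps − pb = 65 gives 962/9 + (1/9)q − (1363/6 - (1/6)q) = 65, so q' = 667.
Then pb = 1363/6 − (1/6)·667 = 116 and ps = 962/9 + (1/9)·667 = 181.
The subsidy expands output by 667 − 433 = 234 past the efficient level; on those units the gap between marginal cost and willingness to pay runs from 0 up to 65.
DWL = ½ × 65 × 234 = 7605.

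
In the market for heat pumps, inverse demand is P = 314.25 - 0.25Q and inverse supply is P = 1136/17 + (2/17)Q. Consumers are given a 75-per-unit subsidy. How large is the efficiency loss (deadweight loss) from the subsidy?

Pre-subsidy: 314.25 - 0.25Q = 1136/17 + (2/17)Q gives Q* = 673 and P* = 146.
With the rebate, buyers effectively pay Pb = Ps − 75, where Ps is the price sellers receive.
On the curves, Pb = 314.25 - 0.25Q and Ps = 1136/17 + (2/17)Q; the wedge Ps − Pb = 75 gives 1136/17 + (2/17)Q − (314.25 - 0.25Q) = 75, so Q' = 877.
Then Pb = 314.25 − 0.25·877 = 95 and Ps = 1136/17 + (2/17)·877 = 170.
The subsidy expands output by 877 − 673 = 204 past the efficient level; on those units the gap between marginal cost and willingness to pay runs from 0 up to 75.
DWL = ½ × 75 × 204 = 7650.

Deadweight loss = 7650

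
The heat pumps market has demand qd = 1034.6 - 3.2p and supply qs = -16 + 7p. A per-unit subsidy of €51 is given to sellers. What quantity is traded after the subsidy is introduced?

q' = 817

Pre-subsidy: 1034.6 - 3.2p = -16 + 7p gives p* = 103, q* = 705.
With the subsidy, sellers receive ps = pb + 51 for each unit, where pb is the price buyers pay.
Supply in terms of pb becomes qs = -16 + 7(pb + 51) = 341 + 7pb. Setting this equal to demand: 1034.6 - 3.2pb = 341 + 7pb, so pb = 68.
Sellers receive ps = 68 + 51 = 119; q' = 1034.6 − 3.2·68 = 817.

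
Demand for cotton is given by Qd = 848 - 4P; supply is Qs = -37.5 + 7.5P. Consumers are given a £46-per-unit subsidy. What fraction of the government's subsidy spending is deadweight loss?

DWL / government spending = 1/11

Pre-subsidy: 848 - 4P = -37.5 + 7.5P gives P* = 77, Q* = 540.
With the rebate, buyers effectively pay Pb = Ps − 46, where Ps is the price sellers receive.
Demand in terms of Ps becomes Qd = 848 − 4(Ps − 46) = 1032 - 4Ps. Setting this equal to supply: 1032 - 4Ps = -37.5 + 7.5Ps, so Ps = 93.
Buyers pay Pb = 93 − 46 = 47; Q' = -37.5 + 7.5·93 = 660.
ΔCS = ½(540 + 660)(77 − 47) = 18000; ΔPS = ½(540 + 660)(93 − 77) = 9600.
Government spending = 46 × 660 = 30360.
DWL = ½ × 46 × (660 − 540) = 2760; fraction = 2760 / 30360 = 1/11.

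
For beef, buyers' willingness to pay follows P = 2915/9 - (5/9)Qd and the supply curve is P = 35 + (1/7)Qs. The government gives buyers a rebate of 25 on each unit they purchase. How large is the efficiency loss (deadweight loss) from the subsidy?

Deadweight loss = 39375/88

Pre-subsidy: 2915/9 - (5/9)Q = 35 + (1/7)Q gives Q* = 4550/11 and P* = 1035/11.
With the rebate, buyers effectively pay Pb = Ps − 25, where Ps is the price sellers receive.
On the curves, Pb = 2915/9 - (5/9)Q and Ps = 35 + (1/7)Q; the wedge Ps − Pb = 25 gives 35 + (1/7)Q − (2915/9 - (5/9)Q) = 25, so Q' = 19775/44.
Then Pb = 2915/9 − (5/9)·(19775/44) = 3265/44 and Ps = 35 + (1/7)·(19775/44) = 4365/44.
The subsidy expands output by 19775/44 − 4550/11 = 1575/44 past the efficient level; on those units the gap between marginal cost and willingness to pay runs from 0 up to 25.
DWL = ½ × 25 × 1575/44 = 39375/88.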